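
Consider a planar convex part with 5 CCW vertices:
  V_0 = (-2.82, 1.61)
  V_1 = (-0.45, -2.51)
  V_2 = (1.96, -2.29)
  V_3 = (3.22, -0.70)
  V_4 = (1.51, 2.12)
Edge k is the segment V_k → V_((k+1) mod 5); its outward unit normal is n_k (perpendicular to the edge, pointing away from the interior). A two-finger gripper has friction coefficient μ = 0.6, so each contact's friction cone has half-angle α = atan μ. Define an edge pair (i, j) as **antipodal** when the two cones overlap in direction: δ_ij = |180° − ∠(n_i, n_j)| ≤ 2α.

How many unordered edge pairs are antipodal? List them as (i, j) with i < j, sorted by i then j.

count = 3; pairs: (0,3), (1,4), (2,4)

α = atan 0.6 = 30.96°;  2α = 61.93°
n_0 = (-0.8668, -0.4986)
n_1 = (+0.0909, -0.9959)
n_2 = (+0.7837, -0.6211)
n_3 = (+0.8551, +0.5185)
n_4 = (-0.1170, +0.9931)
  (0,1): δ = 114.69°  ·
  (0,2): δ = 68.30°  ·
  (0,3): δ = 1.32°  ✓
  (0,4): δ = 66.81°  ·
  (1,2): δ = 133.61°  ·
  (1,3): δ = 63.98°  ·
  (1,4): δ = 1.50°  ✓
  (2,3): δ = 110.37°  ·
  (2,4): δ = 44.89°  ✓
  (3,4): δ = 114.51°  ·
antipodal pairs: 3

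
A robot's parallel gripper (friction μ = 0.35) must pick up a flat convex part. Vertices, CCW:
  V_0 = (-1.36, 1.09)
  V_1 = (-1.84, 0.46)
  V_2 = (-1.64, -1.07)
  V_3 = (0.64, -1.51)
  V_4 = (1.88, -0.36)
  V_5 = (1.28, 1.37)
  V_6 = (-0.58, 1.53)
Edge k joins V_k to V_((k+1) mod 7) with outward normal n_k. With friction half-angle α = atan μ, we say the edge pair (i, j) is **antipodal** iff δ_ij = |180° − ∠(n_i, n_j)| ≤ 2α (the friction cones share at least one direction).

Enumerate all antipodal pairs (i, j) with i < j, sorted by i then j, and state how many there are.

count = 4; pairs: (0,3), (1,4), (2,5), (3,6)

α = atan 0.35 = 19.29°;  2α = 38.58°
n_0 = (-0.7954, +0.6060)
n_1 = (-0.9916, -0.1296)
n_2 = (-0.1895, -0.9819)
n_3 = (+0.6800, -0.7332)
n_4 = (+0.9448, +0.3277)
n_5 = (+0.0857, +0.9963)
n_6 = (-0.4913, +0.8710)
  (0,1): δ = 135.25°  ·
  (0,2): δ = 63.62°  ·
  (0,3): δ = 9.85°  ✓
  (0,4): δ = 56.43°  ·
  (0,5): δ = 122.39°  ·
  (0,6): δ = 156.73°  ·
  (1,2): δ = 108.37°  ·
  (1,3): δ = 54.60°  ·
  (1,4): δ = 11.68°  ✓
  (1,5): δ = 77.64°  ·
  (1,6): δ = 111.98°  ·
  (2,3): δ = 126.23°  ·
  (2,4): δ = 59.95°  ·
  (2,5): δ = 6.01°  ✓
  (2,6): δ = 40.35°  ·
  (3,4): δ = 113.72°  ·
  (3,5): δ = 47.76°  ·
  (3,6): δ = 13.42°  ✓
  (4,5): δ = 114.04°  ·
  (4,6): δ = 79.70°  ·
  (5,6): δ = 145.66°  ·
antipodal pairs: 4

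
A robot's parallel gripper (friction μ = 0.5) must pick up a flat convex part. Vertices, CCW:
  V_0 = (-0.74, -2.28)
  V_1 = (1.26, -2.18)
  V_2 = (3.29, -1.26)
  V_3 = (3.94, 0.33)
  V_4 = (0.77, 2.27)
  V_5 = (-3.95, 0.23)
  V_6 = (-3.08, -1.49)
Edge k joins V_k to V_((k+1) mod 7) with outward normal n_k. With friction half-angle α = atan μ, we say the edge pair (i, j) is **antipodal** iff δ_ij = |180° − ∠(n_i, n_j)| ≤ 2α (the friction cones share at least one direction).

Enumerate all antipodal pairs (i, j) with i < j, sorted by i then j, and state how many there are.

α = atan 0.5 = 26.57°;  2α = 53.13°
n_0 = (+0.0499, -0.9988)
n_1 = (+0.4128, -0.9108)
n_2 = (+0.9256, -0.3784)
n_3 = (+0.5220, +0.8529)
n_4 = (-0.3967, +0.9179)
n_5 = (-0.8923, -0.4514)
n_6 = (-0.3199, -0.9475)
  (0,1): δ = 158.48°  ·
  (0,2): δ = 115.10°  ·
  (0,3): δ = 34.33°  ✓
  (0,4): δ = 20.51°  ✓
  (0,5): δ = 113.97°  ·
  (0,6): δ = 158.48°  ·
  (1,2): δ = 136.62°  ·
  (1,3): δ = 55.85°  ·
  (1,4): δ = 1.01°  ✓
  (1,5): δ = 92.45°  ·
  (1,6): δ = 136.96°  ·
  (2,3): δ = 99.23°  ·
  (2,4): δ = 44.39°  ✓
  (2,5): δ = 49.07°  ✓
  (2,6): δ = 93.58°  ·
  (3,4): δ = 125.16°  ·
  (3,5): δ = 31.70°  ✓
  (3,6): δ = 12.81°  ✓
  (4,5): δ = 86.54°  ·
  (4,6): δ = 42.03°  ✓
  (5,6): δ = 135.49°  ·
antipodal pairs: 8

count = 8; pairs: (0,3), (0,4), (1,4), (2,4), (2,5), (3,5), (3,6), (4,6)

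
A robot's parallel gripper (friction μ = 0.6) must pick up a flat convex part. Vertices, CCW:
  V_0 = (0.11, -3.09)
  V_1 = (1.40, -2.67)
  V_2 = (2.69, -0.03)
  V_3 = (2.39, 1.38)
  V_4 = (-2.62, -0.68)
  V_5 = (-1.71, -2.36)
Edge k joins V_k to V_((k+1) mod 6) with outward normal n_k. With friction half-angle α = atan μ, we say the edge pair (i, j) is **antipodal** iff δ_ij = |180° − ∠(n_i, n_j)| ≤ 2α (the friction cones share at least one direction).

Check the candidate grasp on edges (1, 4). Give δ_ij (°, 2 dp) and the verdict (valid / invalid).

α = atan 0.6 = 30.96°;  2α = 61.93°
edge 1: e_1 = (+1.29, +2.64);  n_1 = (+0.8985, -0.4390)
edge 4: e_4 = (+0.91, -1.68);  n_4 = (-0.8793, -0.4763)
∠(n_1, n_4) = 125.52°
δ = |180° − 125.52°| = 54.48°
54.48° ≤ 2α = 61.93°  →  valid

δ = 54.48°, valid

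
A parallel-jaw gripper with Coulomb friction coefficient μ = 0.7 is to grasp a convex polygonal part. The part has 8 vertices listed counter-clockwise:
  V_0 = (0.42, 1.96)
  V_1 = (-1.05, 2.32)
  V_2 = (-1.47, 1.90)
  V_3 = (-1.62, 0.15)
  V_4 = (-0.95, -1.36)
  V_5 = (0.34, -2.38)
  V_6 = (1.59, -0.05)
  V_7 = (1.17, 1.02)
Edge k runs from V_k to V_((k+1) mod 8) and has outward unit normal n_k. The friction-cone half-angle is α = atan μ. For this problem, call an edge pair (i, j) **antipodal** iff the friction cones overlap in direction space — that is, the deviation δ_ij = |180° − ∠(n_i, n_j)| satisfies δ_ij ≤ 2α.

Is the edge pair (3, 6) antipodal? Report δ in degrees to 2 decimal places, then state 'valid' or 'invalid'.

δ = 2.50°, valid

α = atan 0.7 = 34.99°;  2α = 69.98°
edge 3: e_3 = (+0.67, -1.51);  n_3 = (-0.9141, -0.4056)
edge 6: e_6 = (-0.42, +1.07);  n_6 = (+0.9309, +0.3654)
∠(n_3, n_6) = 177.50°
δ = |180° − 177.50°| = 2.50°
2.50° ≤ 2α = 69.98°  →  valid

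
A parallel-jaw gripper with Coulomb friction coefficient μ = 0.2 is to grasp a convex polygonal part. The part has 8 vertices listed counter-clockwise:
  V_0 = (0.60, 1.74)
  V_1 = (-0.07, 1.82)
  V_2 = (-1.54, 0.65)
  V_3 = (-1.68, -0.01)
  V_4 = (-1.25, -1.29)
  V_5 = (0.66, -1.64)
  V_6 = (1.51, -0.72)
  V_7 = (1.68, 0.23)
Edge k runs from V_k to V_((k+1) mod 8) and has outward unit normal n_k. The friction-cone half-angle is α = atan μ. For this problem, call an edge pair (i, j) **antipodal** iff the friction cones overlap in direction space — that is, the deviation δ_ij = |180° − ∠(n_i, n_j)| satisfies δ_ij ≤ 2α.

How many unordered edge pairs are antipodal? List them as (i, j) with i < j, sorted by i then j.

α = atan 0.2 = 11.31°;  2α = 22.62°
n_0 = (+0.1186, +0.9929)
n_1 = (-0.6227, +0.7824)
n_2 = (-0.9782, +0.2075)
n_3 = (-0.9479, -0.3184)
n_4 = (-0.1802, -0.9836)
n_5 = (+0.7345, -0.6786)
n_6 = (+0.9844, -0.1761)
n_7 = (+0.8134, +0.5817)
  (0,1): δ = 134.67°  ·
  (0,2): δ = 95.17°  ·
  (0,3): δ = 64.62°  ·
  (0,4): δ = 3.57°  ✓
  (0,5): δ = 54.07°  ·
  (0,6): δ = 86.66°  ·
  (0,7): δ = 132.38°  ·
  (1,2): δ = 140.49°  ·
  (1,3): δ = 109.95°  ·
  (1,4): δ = 48.90°  ·
  (1,5): δ = 8.75°  ✓
  (1,6): δ = 41.34°  ·
  (1,7): δ = 87.06°  ·
  (2,3): δ = 149.45°  ·
  (2,4): δ = 88.41°  ·
  (2,5): δ = 30.76°  ·
  (2,6): δ = 1.83°  ✓
  (2,7): δ = 47.55°  ·
  (3,4): δ = 118.95°  ·
  (3,5): δ = 61.30°  ·
  (3,6): δ = 28.71°  ·
  (3,7): δ = 17.00°  ✓
  (4,5): δ = 122.35°  ·
  (4,6): δ = 89.76°  ·
  (4,7): δ = 44.04°  ·
  (5,6): δ = 147.41°  ·
  (5,7): δ = 101.69°  ·
  (6,7): δ = 134.28°  ·
antipodal pairs: 4

count = 4; pairs: (0,4), (1,5), (2,6), (3,7)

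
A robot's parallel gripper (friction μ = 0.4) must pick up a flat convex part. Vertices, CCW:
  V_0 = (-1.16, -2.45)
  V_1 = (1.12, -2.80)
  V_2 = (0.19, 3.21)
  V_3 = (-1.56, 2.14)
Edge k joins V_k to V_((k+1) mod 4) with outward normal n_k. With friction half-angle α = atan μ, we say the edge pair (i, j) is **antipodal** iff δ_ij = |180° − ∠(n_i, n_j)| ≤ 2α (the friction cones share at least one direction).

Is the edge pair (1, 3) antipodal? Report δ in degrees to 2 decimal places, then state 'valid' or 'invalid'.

δ = 3.82°, valid

α = atan 0.4 = 21.80°;  2α = 43.60°
edge 1: e_1 = (-0.93, +6.01);  n_1 = (+0.9882, +0.1529)
edge 3: e_3 = (+0.40, -4.59);  n_3 = (-0.9962, -0.0868)
∠(n_1, n_3) = 176.18°
δ = |180° − 176.18°| = 3.82°
3.82° ≤ 2α = 43.60°  →  valid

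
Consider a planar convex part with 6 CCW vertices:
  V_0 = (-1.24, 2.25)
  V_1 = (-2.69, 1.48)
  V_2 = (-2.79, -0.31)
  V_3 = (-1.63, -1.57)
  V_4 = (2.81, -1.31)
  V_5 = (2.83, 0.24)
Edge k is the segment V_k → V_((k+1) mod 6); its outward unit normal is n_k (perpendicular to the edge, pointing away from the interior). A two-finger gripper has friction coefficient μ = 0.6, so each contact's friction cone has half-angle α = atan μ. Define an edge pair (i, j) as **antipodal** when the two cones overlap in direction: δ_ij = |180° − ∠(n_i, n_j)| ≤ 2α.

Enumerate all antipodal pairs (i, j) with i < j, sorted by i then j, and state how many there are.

count = 6; pairs: (0,3), (0,4), (1,4), (2,4), (2,5), (3,5)

α = atan 0.6 = 30.96°;  2α = 61.93°
n_0 = (-0.4690, +0.8832)
n_1 = (-0.9984, +0.0558)
n_2 = (-0.7357, -0.6773)
n_3 = (+0.0585, -0.9983)
n_4 = (+0.9999, -0.0129)
n_5 = (+0.4428, +0.8966)
  (0,1): δ = 121.17°  ·
  (0,2): δ = 75.34°  ·
  (0,3): δ = 24.62°  ✓
  (0,4): δ = 61.29°  ✓
  (0,5): δ = 125.75°  ·
  (1,2): δ = 134.17°  ·
  (1,3): δ = 83.45°  ·
  (1,4): δ = 2.46°  ✓
  (1,5): δ = 66.91°  ·
  (2,3): δ = 129.28°  ·
  (2,4): δ = 43.37°  ✓
  (2,5): δ = 21.08°  ✓
  (3,4): δ = 94.09°  ·
  (3,5): δ = 29.63°  ✓
  (4,5): δ = 115.54°  ·
antipodal pairs: 6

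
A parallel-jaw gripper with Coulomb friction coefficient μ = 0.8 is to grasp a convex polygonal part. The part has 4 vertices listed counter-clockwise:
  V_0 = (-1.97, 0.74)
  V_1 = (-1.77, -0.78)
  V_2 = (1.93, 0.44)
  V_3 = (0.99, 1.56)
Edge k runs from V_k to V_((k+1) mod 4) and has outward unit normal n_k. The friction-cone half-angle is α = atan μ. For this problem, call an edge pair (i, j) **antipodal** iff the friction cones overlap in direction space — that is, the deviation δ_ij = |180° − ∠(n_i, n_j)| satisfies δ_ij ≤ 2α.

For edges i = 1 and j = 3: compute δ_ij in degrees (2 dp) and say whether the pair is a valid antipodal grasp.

α = atan 0.8 = 38.66°;  2α = 77.32°
edge 1: e_1 = (+3.70, +1.22);  n_1 = (+0.3131, -0.9497)
edge 3: e_3 = (-2.96, -0.82);  n_3 = (-0.2670, +0.9637)
∠(n_1, n_3) = 177.24°
δ = |180° − 177.24°| = 2.76°
2.76° ≤ 2α = 77.32°  →  valid

δ = 2.76°, valid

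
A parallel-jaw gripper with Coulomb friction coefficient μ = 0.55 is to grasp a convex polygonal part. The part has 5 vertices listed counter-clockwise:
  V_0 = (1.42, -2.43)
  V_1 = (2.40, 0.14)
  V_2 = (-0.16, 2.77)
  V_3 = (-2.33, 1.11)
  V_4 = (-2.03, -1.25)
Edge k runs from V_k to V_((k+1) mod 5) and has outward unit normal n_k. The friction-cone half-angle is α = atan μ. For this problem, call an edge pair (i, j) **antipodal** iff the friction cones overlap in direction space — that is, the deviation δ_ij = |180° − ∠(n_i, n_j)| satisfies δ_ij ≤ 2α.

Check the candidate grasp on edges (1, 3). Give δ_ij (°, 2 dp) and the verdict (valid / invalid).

α = atan 0.55 = 28.81°;  2α = 57.62°
edge 1: e_1 = (-2.56, +2.63);  n_1 = (+0.7166, +0.6975)
edge 3: e_3 = (+0.30, -2.36);  n_3 = (-0.9920, -0.1261)
∠(n_1, n_3) = 143.02°
δ = |180° − 143.02°| = 36.98°
36.98° ≤ 2α = 57.62°  →  valid

δ = 36.98°, valid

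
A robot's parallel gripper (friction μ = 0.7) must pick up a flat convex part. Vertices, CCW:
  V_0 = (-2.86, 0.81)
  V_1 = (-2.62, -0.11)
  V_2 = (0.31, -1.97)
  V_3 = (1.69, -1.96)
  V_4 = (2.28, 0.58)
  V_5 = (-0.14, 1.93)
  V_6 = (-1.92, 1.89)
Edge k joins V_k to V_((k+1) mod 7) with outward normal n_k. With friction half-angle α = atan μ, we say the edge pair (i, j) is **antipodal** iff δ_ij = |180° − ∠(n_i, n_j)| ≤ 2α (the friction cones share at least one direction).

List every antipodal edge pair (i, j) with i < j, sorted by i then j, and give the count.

α = atan 0.7 = 34.99°;  2α = 69.98°
n_0 = (-0.9676, -0.2524)
n_1 = (-0.5359, -0.8443)
n_2 = (+0.0072, -1.0000)
n_3 = (+0.9741, -0.2263)
n_4 = (+0.4872, +0.8733)
n_5 = (-0.0225, +0.9997)
n_6 = (-0.7543, +0.6565)
  (0,1): δ = 137.03°  ·
  (0,2): δ = 104.21°  ·
  (0,3): δ = 27.70°  ✓
  (0,4): δ = 46.22°  ✓
  (0,5): δ = 76.67°  ·
  (0,6): δ = 124.34°  ·
  (1,2): δ = 147.18°  ·
  (1,3): δ = 70.67°  ·
  (1,4): δ = 3.25°  ✓
  (1,5): δ = 33.70°  ✓
  (1,6): δ = 81.37°  ·
  (2,3): δ = 103.49°  ·
  (2,4): δ = 29.57°  ✓
  (2,5): δ = 0.87°  ✓
  (2,6): δ = 48.55°  ✓
  (3,4): δ = 106.08°  ·
  (3,5): δ = 75.64°  ·
  (3,6): δ = 27.96°  ✓
  (4,5): δ = 149.56°  ·
  (4,6): δ = 101.88°  ·
  (5,6): δ = 132.32°  ·
antipodal pairs: 8

count = 8; pairs: (0,3), (0,4), (1,4), (1,5), (2,4), (2,5), (2,6), (3,6)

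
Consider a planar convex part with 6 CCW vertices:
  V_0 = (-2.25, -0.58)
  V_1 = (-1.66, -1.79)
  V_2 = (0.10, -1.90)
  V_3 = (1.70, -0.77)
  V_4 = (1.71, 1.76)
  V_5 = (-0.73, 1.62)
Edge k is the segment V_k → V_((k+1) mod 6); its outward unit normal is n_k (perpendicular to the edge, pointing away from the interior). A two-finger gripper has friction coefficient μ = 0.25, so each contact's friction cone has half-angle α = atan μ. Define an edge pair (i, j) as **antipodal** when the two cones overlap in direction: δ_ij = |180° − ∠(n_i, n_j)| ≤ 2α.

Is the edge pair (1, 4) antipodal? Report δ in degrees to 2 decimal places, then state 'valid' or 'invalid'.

α = atan 0.25 = 14.04°;  2α = 28.07°
edge 1: e_1 = (+1.76, -0.11);  n_1 = (-0.0624, -0.9981)
edge 4: e_4 = (-2.44, -0.14);  n_4 = (-0.0573, +0.9984)
∠(n_1, n_4) = 173.14°
δ = |180° − 173.14°| = 6.86°
6.86° ≤ 2α = 28.07°  →  valid

δ = 6.86°, valid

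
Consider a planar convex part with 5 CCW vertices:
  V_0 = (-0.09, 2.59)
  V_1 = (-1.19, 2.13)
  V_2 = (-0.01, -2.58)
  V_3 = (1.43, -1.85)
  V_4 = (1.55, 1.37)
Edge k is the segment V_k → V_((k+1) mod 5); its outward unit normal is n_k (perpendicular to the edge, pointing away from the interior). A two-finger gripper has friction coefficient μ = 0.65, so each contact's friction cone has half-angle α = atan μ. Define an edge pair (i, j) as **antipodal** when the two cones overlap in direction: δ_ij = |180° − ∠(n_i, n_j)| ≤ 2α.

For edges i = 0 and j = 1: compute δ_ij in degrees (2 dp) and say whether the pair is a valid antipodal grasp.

δ = 98.63°, invalid

α = atan 0.65 = 33.02°;  2α = 66.05°
edge 0: e_0 = (-1.10, -0.46);  n_0 = (-0.3858, +0.9226)
edge 1: e_1 = (+1.18, -4.71);  n_1 = (-0.9700, -0.2430)
∠(n_0, n_1) = 81.37°
δ = |180° − 81.37°| = 98.63°
98.63° > 2α = 66.05°  →  invalid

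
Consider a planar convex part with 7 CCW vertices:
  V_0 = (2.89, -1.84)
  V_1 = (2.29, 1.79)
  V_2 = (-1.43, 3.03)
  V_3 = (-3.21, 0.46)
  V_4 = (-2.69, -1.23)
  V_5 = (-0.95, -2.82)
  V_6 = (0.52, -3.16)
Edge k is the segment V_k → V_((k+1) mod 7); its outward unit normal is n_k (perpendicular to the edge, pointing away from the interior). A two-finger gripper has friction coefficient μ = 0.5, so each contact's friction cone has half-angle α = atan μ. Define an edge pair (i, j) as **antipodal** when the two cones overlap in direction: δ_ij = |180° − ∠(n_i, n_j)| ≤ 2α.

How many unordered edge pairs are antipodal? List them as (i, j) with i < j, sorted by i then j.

count = 7; pairs: (0,2), (0,3), (0,4), (1,4), (1,5), (1,6), (2,6)

α = atan 0.5 = 26.57°;  2α = 53.13°
n_0 = (+0.9866, +0.1631)
n_1 = (+0.3162, +0.9487)
n_2 = (-0.8221, +0.5694)
n_3 = (-0.9558, -0.2941)
n_4 = (-0.6746, -0.7382)
n_5 = (-0.2253, -0.9743)
n_6 = (+0.4866, -0.8736)
  (0,1): δ = 117.82°  ·
  (0,2): δ = 44.09°  ✓
  (0,3): δ = 7.72°  ✓
  (0,4): δ = 38.19°  ✓
  (0,5): δ = 67.59°  ·
  (0,6): δ = 109.73°  ·
  (1,2): δ = 106.27°  ·
  (1,3): δ = 54.46°  ·
  (1,4): δ = 23.99°  ✓
  (1,5): δ = 5.41°  ✓
  (1,6): δ = 47.55°  ✓
  (2,3): δ = 128.19°  ·
  (2,4): δ = 97.71°  ·
  (2,5): δ = 68.32°  ·
  (2,6): δ = 26.18°  ✓
  (3,4): δ = 149.52°  ·
  (3,5): δ = 120.13°  ·
  (3,6): δ = 77.99°  ·
  (4,5): δ = 150.60°  ·
  (4,6): δ = 108.46°  ·
  (5,6): δ = 137.86°  ·
antipodal pairs: 7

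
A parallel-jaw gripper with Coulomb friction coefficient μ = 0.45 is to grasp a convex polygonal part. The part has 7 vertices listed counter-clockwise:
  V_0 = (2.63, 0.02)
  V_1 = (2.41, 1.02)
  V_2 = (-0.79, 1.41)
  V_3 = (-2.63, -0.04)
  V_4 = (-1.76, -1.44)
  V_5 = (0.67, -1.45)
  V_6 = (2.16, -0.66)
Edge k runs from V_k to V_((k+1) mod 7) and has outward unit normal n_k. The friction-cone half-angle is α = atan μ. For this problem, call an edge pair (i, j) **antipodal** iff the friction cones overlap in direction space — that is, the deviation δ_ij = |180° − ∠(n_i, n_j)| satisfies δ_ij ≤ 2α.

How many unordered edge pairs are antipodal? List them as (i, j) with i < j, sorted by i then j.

count = 6; pairs: (0,3), (1,4), (1,5), (2,4), (2,5), (2,6)

α = atan 0.45 = 24.23°;  2α = 48.46°
n_0 = (+0.9766, +0.2149)
n_1 = (+0.1210, +0.9927)
n_2 = (-0.6190, +0.7854)
n_3 = (-0.8494, -0.5278)
n_4 = (-0.0041, -1.0000)
n_5 = (+0.4684, -0.8835)
n_6 = (+0.8226, -0.5686)
  (0,1): δ = 109.36°  ·
  (0,2): δ = 64.17°  ·
  (0,3): δ = 19.45°  ✓
  (0,4): δ = 77.36°  ·
  (0,5): δ = 105.53°  ·
  (0,6): δ = 132.94°  ·
  (1,2): δ = 134.81°  ·
  (1,3): δ = 51.19°  ·
  (1,4): δ = 6.71°  ✓
  (1,5): δ = 34.88°  ✓
  (1,6): δ = 62.30°  ·
  (2,3): δ = 96.38°  ·
  (2,4): δ = 38.48°  ✓
  (2,5): δ = 10.31°  ✓
  (2,6): δ = 17.11°  ✓
  (3,4): δ = 122.09°  ·
  (3,5): δ = 93.93°  ·
  (3,6): δ = 66.51°  ·
  (4,5): δ = 151.83°  ·
  (4,6): δ = 124.42°  ·
  (5,6): δ = 152.58°  ·
antipodal pairs: 6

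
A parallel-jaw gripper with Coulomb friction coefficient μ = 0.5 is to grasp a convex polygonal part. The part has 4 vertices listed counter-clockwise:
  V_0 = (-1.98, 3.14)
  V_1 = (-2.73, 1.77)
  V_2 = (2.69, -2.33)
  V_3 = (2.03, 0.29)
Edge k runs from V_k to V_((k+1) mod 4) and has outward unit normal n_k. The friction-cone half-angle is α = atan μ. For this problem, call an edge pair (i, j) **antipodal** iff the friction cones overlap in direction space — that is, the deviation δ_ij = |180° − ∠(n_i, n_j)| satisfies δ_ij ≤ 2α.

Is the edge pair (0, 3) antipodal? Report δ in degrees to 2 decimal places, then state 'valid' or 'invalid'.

δ = 83.30°, invalid

α = atan 0.5 = 26.57°;  2α = 53.13°
edge 0: e_0 = (-0.75, -1.37);  n_0 = (-0.8772, +0.4802)
edge 3: e_3 = (-4.01, +2.85);  n_3 = (+0.5793, +0.8151)
∠(n_0, n_3) = 96.70°
δ = |180° − 96.70°| = 83.30°
83.30° > 2α = 53.13°  →  invalid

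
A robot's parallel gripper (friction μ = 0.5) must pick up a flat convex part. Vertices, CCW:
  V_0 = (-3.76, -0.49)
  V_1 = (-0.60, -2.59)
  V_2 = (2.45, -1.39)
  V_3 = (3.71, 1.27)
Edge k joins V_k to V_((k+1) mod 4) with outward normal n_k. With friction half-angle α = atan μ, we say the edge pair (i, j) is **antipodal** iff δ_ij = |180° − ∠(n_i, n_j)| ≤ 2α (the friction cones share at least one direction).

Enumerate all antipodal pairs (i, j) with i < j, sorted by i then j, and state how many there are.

α = atan 0.5 = 26.57°;  2α = 53.13°
n_0 = (-0.5535, -0.8329)
n_1 = (+0.3661, -0.9306)
n_2 = (+0.9037, -0.4281)
n_3 = (-0.2293, +0.9733)
  (0,1): δ = 124.92°  ·
  (0,2): δ = 81.74°  ·
  (0,3): δ = 46.86°  ✓
  (1,2): δ = 136.82°  ·
  (1,3): δ = 8.22°  ✓
  (2,3): δ = 51.40°  ✓
antipodal pairs: 3

count = 3; pairs: (0,3), (1,3), (2,3)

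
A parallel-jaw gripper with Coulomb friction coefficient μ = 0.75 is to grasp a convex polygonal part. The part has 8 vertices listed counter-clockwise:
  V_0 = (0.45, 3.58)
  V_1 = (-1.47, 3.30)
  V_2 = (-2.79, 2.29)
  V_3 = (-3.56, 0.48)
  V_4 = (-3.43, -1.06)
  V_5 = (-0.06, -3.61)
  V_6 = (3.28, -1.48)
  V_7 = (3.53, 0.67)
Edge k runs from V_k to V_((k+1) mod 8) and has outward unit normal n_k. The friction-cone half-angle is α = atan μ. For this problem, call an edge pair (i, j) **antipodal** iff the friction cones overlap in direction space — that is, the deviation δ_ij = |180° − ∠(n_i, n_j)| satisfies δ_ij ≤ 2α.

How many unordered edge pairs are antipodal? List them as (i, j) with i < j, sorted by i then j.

count = 12; pairs: (0,4), (0,5), (1,5), (1,6), (2,5), (2,6), (2,7), (3,5), (3,6), (3,7), (4,6), (4,7)

α = atan 0.75 = 36.87°;  2α = 73.74°
n_0 = (-0.1443, +0.9895)
n_1 = (-0.6077, +0.7942)
n_2 = (-0.9202, +0.3915)
n_3 = (-0.9965, -0.0841)
n_4 = (-0.6034, -0.7974)
n_5 = (+0.5377, -0.8431)
n_6 = (+0.9933, -0.1155)
n_7 = (+0.6868, +0.7269)
  (0,1): δ = 150.88°  ·
  (0,2): δ = 121.34°  ·
  (0,3): δ = 93.47°  ·
  (0,4): δ = 45.41°  ✓
  (0,5): δ = 24.23°  ✓
  (0,6): δ = 75.07°  ·
  (0,7): δ = 128.33°  ·
  (1,2): δ = 150.47°  ·
  (1,3): δ = 122.60°  ·
  (1,4): δ = 74.54°  ·
  (1,5): δ = 4.89°  ✓
  (1,6): δ = 45.95°  ✓
  (1,7): δ = 99.20°  ·
  (2,3): δ = 152.13°  ·
  (2,4): δ = 104.07°  ·
  (2,5): δ = 34.43°  ✓
  (2,6): δ = 16.41°  ✓
  (2,7): δ = 69.67°  ✓
  (3,4): δ = 131.94°  ·
  (3,5): δ = 62.30°  ✓
  (3,6): δ = 11.46°  ✓
  (3,7): δ = 41.80°  ✓
  (4,5): δ = 110.36°  ·
  (4,6): δ = 59.52°  ✓
  (4,7): δ = 6.26°  ✓
  (5,6): δ = 129.16°  ·
  (5,7): δ = 75.90°  ·
  (6,7): δ = 126.74°  ·
antipodal pairs: 12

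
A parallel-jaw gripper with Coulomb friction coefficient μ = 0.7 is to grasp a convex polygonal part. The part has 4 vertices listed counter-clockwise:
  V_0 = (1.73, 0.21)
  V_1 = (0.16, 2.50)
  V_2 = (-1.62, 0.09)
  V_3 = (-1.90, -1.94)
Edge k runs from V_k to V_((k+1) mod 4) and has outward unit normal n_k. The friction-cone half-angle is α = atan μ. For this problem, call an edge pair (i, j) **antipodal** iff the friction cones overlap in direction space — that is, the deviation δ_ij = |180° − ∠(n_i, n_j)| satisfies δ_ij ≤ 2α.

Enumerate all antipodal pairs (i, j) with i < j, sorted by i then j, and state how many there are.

count = 3; pairs: (0,2), (1,3), (2,3)

α = atan 0.7 = 34.99°;  2α = 69.98°
n_0 = (+0.8248, +0.5655)
n_1 = (-0.8044, +0.5941)
n_2 = (-0.9906, +0.1366)
n_3 = (+0.5096, -0.8604)
  (0,1): δ = 70.88°  ·
  (0,2): δ = 42.29°  ✓
  (0,3): δ = 86.20°  ·
  (1,2): δ = 151.40°  ·
  (1,3): δ = 22.91°  ✓
  (2,3): δ = 51.51°  ✓
antipodal pairs: 3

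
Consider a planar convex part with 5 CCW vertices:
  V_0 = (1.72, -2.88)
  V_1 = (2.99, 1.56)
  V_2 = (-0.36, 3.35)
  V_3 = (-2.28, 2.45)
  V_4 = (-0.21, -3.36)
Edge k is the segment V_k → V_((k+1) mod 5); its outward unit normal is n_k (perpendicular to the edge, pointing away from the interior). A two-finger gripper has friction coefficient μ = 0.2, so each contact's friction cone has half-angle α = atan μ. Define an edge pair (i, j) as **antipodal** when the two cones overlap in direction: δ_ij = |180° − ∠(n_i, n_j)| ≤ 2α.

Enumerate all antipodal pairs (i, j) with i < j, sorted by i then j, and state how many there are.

α = atan 0.2 = 11.31°;  2α = 22.62°
n_0 = (+0.9614, -0.2750)
n_1 = (+0.4713, +0.8820)
n_2 = (-0.4244, +0.9055)
n_3 = (-0.9420, -0.3356)
n_4 = (+0.2414, -0.9704)
  (0,1): δ = 102.15°  ·
  (0,2): δ = 48.92°  ·
  (0,3): δ = 35.57°  ·
  (0,4): δ = 119.93°  ·
  (1,2): δ = 126.77°  ·
  (1,3): δ = 42.27°  ·
  (1,4): δ = 42.08°  ·
  (2,3): δ = 95.50°  ·
  (2,4): δ = 11.15°  ✓
  (3,4): δ = 95.64°  ·
antipodal pairs: 1

count = 1; pairs: (2,4)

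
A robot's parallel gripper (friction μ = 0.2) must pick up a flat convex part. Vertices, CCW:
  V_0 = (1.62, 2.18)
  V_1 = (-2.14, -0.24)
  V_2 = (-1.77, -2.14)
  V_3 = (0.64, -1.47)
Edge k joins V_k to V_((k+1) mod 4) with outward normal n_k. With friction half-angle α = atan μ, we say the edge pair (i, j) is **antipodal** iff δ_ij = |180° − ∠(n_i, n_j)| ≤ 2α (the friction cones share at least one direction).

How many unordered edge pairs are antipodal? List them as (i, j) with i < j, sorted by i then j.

count = 1; pairs: (0,2)

α = atan 0.2 = 11.31°;  2α = 22.62°
n_0 = (-0.5412, +0.8409)
n_1 = (-0.9816, -0.1911)
n_2 = (+0.2679, -0.9635)
n_3 = (+0.9658, -0.2593)
  (0,1): δ = 111.75°  ·
  (0,2): δ = 17.23°  ✓
  (0,3): δ = 42.20°  ·
  (1,2): δ = 85.48°  ·
  (1,3): δ = 26.05°  ·
  (2,3): δ = 120.57°  ·
antipodal pairs: 1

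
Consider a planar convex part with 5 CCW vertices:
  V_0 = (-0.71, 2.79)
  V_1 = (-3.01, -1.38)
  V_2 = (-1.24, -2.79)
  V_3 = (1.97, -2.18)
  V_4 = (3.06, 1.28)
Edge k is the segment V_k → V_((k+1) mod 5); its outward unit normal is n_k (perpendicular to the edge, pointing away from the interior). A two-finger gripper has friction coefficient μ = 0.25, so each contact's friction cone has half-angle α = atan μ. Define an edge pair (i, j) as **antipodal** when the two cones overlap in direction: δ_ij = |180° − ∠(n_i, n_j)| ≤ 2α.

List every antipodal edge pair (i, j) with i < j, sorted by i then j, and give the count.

α = atan 0.25 = 14.04°;  2α = 28.07°
n_0 = (-0.8756, +0.4830)
n_1 = (-0.6231, -0.7822)
n_2 = (+0.1867, -0.9824)
n_3 = (+0.9538, -0.3005)
n_4 = (+0.3718, +0.9283)
  (0,1): δ = 99.66°  ·
  (0,2): δ = 50.36°  ·
  (0,3): δ = 11.39°  ✓
  (0,4): δ = 97.05°  ·
  (1,2): δ = 130.70°  ·
  (1,3): δ = 68.94°  ·
  (1,4): δ = 16.71°  ✓
  (2,3): δ = 118.25°  ·
  (2,4): δ = 32.59°  ·
  (3,4): δ = 94.34°  ·
antipodal pairs: 2

count = 2; pairs: (0,3), (1,4)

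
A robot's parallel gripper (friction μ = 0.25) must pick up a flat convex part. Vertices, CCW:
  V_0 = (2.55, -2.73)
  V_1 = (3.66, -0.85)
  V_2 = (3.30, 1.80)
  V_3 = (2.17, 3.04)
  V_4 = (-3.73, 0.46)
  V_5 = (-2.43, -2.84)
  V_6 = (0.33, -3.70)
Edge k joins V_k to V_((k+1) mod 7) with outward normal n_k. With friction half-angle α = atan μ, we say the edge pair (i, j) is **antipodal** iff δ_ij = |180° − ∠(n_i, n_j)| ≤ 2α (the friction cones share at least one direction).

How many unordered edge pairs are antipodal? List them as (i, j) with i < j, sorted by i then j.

α = atan 0.25 = 14.04°;  2α = 28.07°
n_0 = (+0.8611, -0.5084)
n_1 = (+0.9909, +0.1346)
n_2 = (+0.7391, +0.6736)
n_3 = (-0.4007, +0.9162)
n_4 = (-0.9304, -0.3665)
n_5 = (-0.2975, -0.9547)
n_6 = (+0.4004, -0.9163)
  (0,1): δ = 141.71°  ·
  (0,2): δ = 107.10°  ·
  (0,3): δ = 35.82°  ·
  (0,4): δ = 52.06°  ·
  (0,5): δ = 103.25°  ·
  (0,6): δ = 144.16°  ·
  (1,2): δ = 145.39°  ·
  (1,3): δ = 74.12°  ·
  (1,4): δ = 13.77°  ✓
  (1,5): δ = 64.96°  ·
  (1,6): δ = 105.87°  ·
  (2,3): δ = 108.72°  ·
  (2,4): δ = 20.84°  ✓
  (2,5): δ = 30.35°  ·
  (2,6): δ = 71.26°  ·
  (3,4): δ = 92.12°  ·
  (3,5): δ = 40.93°  ·
  (3,6): δ = 0.02°  ✓
  (4,5): δ = 128.81°  ·
  (4,6): δ = 87.90°  ·
  (5,6): δ = 139.09°  ·
antipodal pairs: 3

count = 3; pairs: (1,4), (2,4), (3,6)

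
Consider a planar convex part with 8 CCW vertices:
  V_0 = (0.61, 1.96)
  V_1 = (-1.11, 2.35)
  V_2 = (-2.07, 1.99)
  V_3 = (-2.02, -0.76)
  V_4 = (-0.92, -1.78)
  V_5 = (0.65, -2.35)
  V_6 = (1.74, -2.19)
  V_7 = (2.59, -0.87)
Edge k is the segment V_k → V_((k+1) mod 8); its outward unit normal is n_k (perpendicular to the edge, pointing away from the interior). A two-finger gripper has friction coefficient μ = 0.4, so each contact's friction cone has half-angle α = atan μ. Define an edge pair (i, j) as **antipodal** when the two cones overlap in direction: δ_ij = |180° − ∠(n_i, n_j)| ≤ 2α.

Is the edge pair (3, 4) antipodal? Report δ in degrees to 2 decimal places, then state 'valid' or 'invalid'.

α = atan 0.4 = 21.80°;  2α = 43.60°
edge 3: e_3 = (+1.10, -1.02);  n_3 = (-0.6799, -0.7333)
edge 4: e_4 = (+1.57, -0.57);  n_4 = (-0.3413, -0.9400)
∠(n_3, n_4) = 22.89°
δ = |180° − 22.89°| = 157.11°
157.11° > 2α = 43.60°  →  invalid

δ = 157.11°, invalid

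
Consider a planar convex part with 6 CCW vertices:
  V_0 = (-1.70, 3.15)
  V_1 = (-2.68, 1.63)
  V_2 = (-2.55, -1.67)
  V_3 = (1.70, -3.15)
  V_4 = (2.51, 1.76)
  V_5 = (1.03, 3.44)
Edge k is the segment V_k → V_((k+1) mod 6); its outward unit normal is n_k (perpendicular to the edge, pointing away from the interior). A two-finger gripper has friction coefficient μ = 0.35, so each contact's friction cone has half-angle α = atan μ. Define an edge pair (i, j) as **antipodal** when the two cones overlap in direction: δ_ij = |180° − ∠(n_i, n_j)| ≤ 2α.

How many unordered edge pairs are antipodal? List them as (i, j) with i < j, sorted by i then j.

α = atan 0.35 = 19.29°;  2α = 38.58°
n_0 = (-0.8405, +0.5419)
n_1 = (-0.9992, -0.0394)
n_2 = (-0.3289, -0.9444)
n_3 = (+0.9867, -0.1628)
n_4 = (+0.7504, +0.6610)
n_5 = (-0.1056, +0.9944)
  (0,1): δ = 144.93°  ·
  (0,2): δ = 76.39°  ·
  (0,3): δ = 23.44°  ✓
  (0,4): δ = 74.19°  ·
  (0,5): δ = 128.87°  ·
  (1,2): δ = 111.46°  ·
  (1,3): δ = 11.62°  ✓
  (1,4): δ = 39.12°  ·
  (1,5): δ = 93.81°  ·
  (2,3): δ = 80.17°  ·
  (2,4): δ = 29.42°  ✓
  (2,5): δ = 25.26°  ✓
  (3,4): δ = 129.25°  ·
  (3,5): δ = 74.57°  ·
  (4,5): δ = 125.31°  ·
antipodal pairs: 4

count = 4; pairs: (0,3), (1,3), (2,4), (2,5)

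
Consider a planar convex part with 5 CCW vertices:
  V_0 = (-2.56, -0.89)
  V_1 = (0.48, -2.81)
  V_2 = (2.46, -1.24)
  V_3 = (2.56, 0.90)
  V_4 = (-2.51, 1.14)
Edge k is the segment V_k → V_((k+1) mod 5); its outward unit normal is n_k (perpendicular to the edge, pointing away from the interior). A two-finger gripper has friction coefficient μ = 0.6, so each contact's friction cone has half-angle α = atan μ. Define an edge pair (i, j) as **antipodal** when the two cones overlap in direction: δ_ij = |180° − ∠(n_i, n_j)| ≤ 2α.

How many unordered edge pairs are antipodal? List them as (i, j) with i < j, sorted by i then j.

count = 5; pairs: (0,2), (0,3), (1,3), (1,4), (2,4)

α = atan 0.6 = 30.96°;  2α = 61.93°
n_0 = (-0.5340, -0.8455)
n_1 = (+0.6213, -0.7836)
n_2 = (+0.9989, -0.0467)
n_3 = (+0.0473, +0.9989)
n_4 = (-0.9997, +0.0246)
  (0,1): δ = 109.31°  ·
  (0,2): δ = 60.40°  ✓
  (0,3): δ = 29.57°  ✓
  (0,4): δ = 120.86°  ·
  (1,2): δ = 131.09°  ·
  (1,3): δ = 41.12°  ✓
  (1,4): δ = 50.18°  ✓
  (2,3): δ = 90.03°  ·
  (2,4): δ = 1.26°  ✓
  (3,4): δ = 88.70°  ·
antipodal pairs: 5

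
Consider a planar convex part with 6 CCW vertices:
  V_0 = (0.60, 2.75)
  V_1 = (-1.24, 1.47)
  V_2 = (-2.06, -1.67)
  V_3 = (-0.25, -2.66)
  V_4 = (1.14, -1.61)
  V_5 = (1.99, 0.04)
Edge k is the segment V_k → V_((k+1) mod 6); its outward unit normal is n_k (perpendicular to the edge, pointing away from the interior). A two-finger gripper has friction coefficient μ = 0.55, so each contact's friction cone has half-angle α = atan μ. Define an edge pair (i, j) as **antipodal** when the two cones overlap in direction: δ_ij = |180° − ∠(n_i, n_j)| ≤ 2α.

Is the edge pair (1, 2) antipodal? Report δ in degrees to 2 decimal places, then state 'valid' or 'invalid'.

α = atan 0.55 = 28.81°;  2α = 57.62°
edge 1: e_1 = (-0.82, -3.14);  n_1 = (-0.9676, +0.2527)
edge 2: e_2 = (+1.81, -0.99);  n_2 = (-0.4799, -0.8773)
∠(n_1, n_2) = 75.96°
δ = |180° − 75.96°| = 104.04°
104.04° > 2α = 57.62°  →  invalid

δ = 104.04°, invalid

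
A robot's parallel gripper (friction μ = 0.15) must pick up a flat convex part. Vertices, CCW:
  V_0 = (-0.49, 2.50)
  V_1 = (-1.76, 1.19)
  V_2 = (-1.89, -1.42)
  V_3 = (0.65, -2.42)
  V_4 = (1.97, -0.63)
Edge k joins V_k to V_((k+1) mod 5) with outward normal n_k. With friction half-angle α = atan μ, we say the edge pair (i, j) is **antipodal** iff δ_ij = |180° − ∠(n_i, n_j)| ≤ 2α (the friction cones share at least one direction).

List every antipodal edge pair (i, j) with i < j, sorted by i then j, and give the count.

count = 1; pairs: (0,3)

α = atan 0.15 = 8.53°;  2α = 17.06°
n_0 = (-0.7180, +0.6961)
n_1 = (-0.9988, +0.0497)
n_2 = (-0.3663, -0.9305)
n_3 = (+0.8048, -0.5935)
n_4 = (+0.7862, +0.6179)
  (0,1): δ = 138.74°  ·
  (0,2): δ = 67.38°  ·
  (0,3): δ = 7.71°  ✓
  (0,4): δ = 82.28°  ·
  (1,2): δ = 108.64°  ·
  (1,3): δ = 33.55°  ·
  (1,4): δ = 41.02°  ·
  (2,3): δ = 104.92°  ·
  (2,4): δ = 30.35°  ·
  (3,4): δ = 105.43°  ·
antipodal pairs: 1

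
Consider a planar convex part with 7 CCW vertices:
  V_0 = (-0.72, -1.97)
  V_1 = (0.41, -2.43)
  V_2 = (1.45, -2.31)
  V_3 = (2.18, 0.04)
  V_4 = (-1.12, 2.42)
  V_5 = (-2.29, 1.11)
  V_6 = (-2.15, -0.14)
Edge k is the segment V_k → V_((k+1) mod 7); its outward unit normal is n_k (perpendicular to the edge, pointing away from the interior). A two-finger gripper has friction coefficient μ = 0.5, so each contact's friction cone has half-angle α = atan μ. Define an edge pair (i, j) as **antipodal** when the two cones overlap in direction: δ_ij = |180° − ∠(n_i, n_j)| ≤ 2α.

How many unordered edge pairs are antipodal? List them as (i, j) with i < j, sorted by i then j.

α = atan 0.5 = 26.57°;  2α = 53.13°
n_0 = (-0.3770, -0.9262)
n_1 = (+0.1146, -0.9934)
n_2 = (+0.9550, -0.2967)
n_3 = (+0.5850, +0.8111)
n_4 = (-0.7458, +0.6661)
n_5 = (-0.9938, -0.1113)
n_6 = (-0.7880, -0.6157)
  (0,1): δ = 151.27°  ·
  (0,2): δ = 85.11°  ·
  (0,3): δ = 13.65°  ✓
  (0,4): δ = 70.38°  ·
  (0,5): δ = 118.54°  ·
  (0,6): δ = 150.16°  ·
  (1,2): δ = 113.84°  ·
  (1,3): δ = 42.38°  ✓
  (1,4): δ = 41.65°  ✓
  (1,5): δ = 89.81°  ·
  (1,6): δ = 121.42°  ·
  (2,3): δ = 108.54°  ·
  (2,4): δ = 24.51°  ✓
  (2,5): δ = 23.65°  ✓
  (2,6): δ = 55.26°  ·
  (3,4): δ = 95.97°  ·
  (3,5): δ = 47.81°  ✓
  (3,6): δ = 16.20°  ✓
  (4,5): δ = 131.84°  ·
  (4,6): δ = 100.23°  ·
  (5,6): δ = 148.39°  ·
antipodal pairs: 7

count = 7; pairs: (0,3), (1,3), (1,4), (2,4), (2,5), (3,5), (3,6)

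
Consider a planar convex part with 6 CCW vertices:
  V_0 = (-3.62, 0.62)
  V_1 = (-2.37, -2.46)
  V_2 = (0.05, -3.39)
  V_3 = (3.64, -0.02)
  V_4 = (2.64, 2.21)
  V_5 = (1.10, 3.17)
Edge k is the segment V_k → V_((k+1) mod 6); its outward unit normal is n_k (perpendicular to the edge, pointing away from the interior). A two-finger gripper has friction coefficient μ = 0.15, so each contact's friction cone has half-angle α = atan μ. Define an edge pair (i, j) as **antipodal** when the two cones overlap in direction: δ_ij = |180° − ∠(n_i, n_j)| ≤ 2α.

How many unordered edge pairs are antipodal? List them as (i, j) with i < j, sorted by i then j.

count = 3; pairs: (0,3), (1,4), (2,5)

α = atan 0.15 = 8.53°;  2α = 17.06°
n_0 = (-0.9266, -0.3761)
n_1 = (-0.3587, -0.9334)
n_2 = (+0.6844, -0.7291)
n_3 = (+0.9125, +0.4092)
n_4 = (+0.5290, +0.8486)
n_5 = (-0.4753, +0.8798)
  (0,1): δ = 133.11°  ·
  (0,2): δ = 68.90°  ·
  (0,3): δ = 2.06°  ✓
  (0,4): δ = 35.97°  ·
  (0,5): δ = 96.29°  ·
  (1,2): δ = 115.79°  ·
  (1,3): δ = 44.83°  ·
  (1,4): δ = 10.92°  ✓
  (1,5): δ = 49.40°  ·
  (2,3): δ = 109.04°  ·
  (2,4): δ = 75.13°  ·
  (2,5): δ = 14.81°  ✓
  (3,4): δ = 146.09°  ·
  (3,5): δ = 85.77°  ·
  (4,5): δ = 119.68°  ·
antipodal pairs: 3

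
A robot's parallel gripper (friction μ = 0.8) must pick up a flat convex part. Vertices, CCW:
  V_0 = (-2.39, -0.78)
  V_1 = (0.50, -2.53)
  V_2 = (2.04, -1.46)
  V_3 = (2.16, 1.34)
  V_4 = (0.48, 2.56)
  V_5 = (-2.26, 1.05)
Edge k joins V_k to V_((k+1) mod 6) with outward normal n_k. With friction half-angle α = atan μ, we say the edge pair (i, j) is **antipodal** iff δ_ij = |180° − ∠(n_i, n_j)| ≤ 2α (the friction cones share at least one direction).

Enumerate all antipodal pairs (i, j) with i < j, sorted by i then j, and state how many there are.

α = atan 0.8 = 38.66°;  2α = 77.32°
n_0 = (-0.5180, -0.8554)
n_1 = (+0.5706, -0.8212)
n_2 = (+0.9991, -0.0428)
n_3 = (+0.5876, +0.8092)
n_4 = (-0.4827, +0.8758)
n_5 = (-0.9975, +0.0709)
  (0,1): δ = 114.01°  ·
  (0,2): δ = 61.26°  ✓
  (0,3): δ = 4.79°  ✓
  (0,4): δ = 60.06°  ✓
  (0,5): δ = 117.13°  ·
  (1,2): δ = 127.25°  ·
  (1,3): δ = 70.78°  ✓
  (1,4): δ = 5.93°  ✓
  (1,5): δ = 51.14°  ✓
  (2,3): δ = 123.53°  ·
  (2,4): δ = 58.69°  ✓
  (2,5): δ = 1.61°  ✓
  (3,4): δ = 115.15°  ·
  (3,5): δ = 58.08°  ✓
  (4,5): δ = 122.92°  ·
antipodal pairs: 9

count = 9; pairs: (0,2), (0,3), (0,4), (1,3), (1,4), (1,5), (2,4), (2,5), (3,5)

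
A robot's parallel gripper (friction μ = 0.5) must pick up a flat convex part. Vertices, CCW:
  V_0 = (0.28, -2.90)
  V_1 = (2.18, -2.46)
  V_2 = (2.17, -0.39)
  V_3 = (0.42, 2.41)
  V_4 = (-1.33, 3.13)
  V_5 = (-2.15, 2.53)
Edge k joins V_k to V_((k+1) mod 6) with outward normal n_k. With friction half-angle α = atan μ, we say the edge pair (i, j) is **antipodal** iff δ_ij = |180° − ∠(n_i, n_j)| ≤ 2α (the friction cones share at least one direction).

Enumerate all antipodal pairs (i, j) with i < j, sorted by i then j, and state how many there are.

α = atan 0.5 = 26.57°;  2α = 53.13°
n_0 = (+0.2256, -0.9742)
n_1 = (+1.0000, +0.0048)
n_2 = (+0.8480, +0.5300)
n_3 = (+0.3805, +0.9248)
n_4 = (-0.5905, +0.8070)
n_5 = (-0.9128, -0.4085)
  (0,1): δ = 102.76°  ·
  (0,2): δ = 71.03°  ·
  (0,3): δ = 35.40°  ✓
  (0,4): δ = 23.15°  ✓
  (0,5): δ = 101.07°  ·
  (1,2): δ = 148.27°  ·
  (1,3): δ = 112.64°  ·
  (1,4): δ = 54.08°  ·
  (1,5): δ = 23.83°  ✓
  (2,3): δ = 144.37°  ·
  (2,4): δ = 85.81°  ·
  (2,5): δ = 7.90°  ✓
  (3,4): δ = 121.44°  ·
  (3,5): δ = 43.53°  ✓
  (4,5): δ = 102.08°  ·
antipodal pairs: 5

count = 5; pairs: (0,3), (0,4), (1,5), (2,5), (3,5)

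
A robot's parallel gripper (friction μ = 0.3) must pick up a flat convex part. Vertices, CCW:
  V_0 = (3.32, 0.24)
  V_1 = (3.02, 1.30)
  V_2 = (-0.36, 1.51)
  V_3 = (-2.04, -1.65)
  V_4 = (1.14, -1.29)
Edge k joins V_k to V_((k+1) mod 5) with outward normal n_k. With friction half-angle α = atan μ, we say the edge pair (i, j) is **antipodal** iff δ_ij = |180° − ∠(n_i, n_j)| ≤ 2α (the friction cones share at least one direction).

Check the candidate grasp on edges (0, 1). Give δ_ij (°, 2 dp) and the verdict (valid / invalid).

δ = 109.36°, invalid

α = atan 0.3 = 16.70°;  2α = 33.40°
edge 0: e_0 = (-0.30, +1.06);  n_0 = (+0.9622, +0.2723)
edge 1: e_1 = (-3.38, +0.21);  n_1 = (+0.0620, +0.9981)
∠(n_0, n_1) = 70.64°
δ = |180° − 70.64°| = 109.36°
109.36° > 2α = 33.40°  →  invalid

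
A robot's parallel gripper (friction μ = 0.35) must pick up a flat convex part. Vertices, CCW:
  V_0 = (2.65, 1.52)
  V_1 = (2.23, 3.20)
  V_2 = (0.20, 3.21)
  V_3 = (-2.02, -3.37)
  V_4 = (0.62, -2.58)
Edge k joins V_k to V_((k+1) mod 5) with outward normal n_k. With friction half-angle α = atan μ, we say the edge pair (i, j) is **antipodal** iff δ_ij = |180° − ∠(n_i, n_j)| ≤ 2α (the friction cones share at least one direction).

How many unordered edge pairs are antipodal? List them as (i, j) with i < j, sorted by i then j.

α = atan 0.35 = 19.29°;  2α = 38.58°
n_0 = (+0.9701, +0.2425)
n_1 = (+0.0049, +1.0000)
n_2 = (-0.9475, +0.3197)
n_3 = (+0.2867, -0.9580)
n_4 = (+0.8962, -0.4437)
  (0,1): δ = 104.32°  ·
  (0,2): δ = 32.68°  ✓
  (0,3): δ = 92.62°  ·
  (0,4): δ = 139.62°  ·
  (1,2): δ = 108.36°  ·
  (1,3): δ = 16.94°  ✓
  (1,4): δ = 63.94°  ·
  (2,3): δ = 54.70°  ·
  (2,4): δ = 7.70°  ✓
  (3,4): δ = 133.00°  ·
antipodal pairs: 3

count = 3; pairs: (0,2), (1,3), (2,4)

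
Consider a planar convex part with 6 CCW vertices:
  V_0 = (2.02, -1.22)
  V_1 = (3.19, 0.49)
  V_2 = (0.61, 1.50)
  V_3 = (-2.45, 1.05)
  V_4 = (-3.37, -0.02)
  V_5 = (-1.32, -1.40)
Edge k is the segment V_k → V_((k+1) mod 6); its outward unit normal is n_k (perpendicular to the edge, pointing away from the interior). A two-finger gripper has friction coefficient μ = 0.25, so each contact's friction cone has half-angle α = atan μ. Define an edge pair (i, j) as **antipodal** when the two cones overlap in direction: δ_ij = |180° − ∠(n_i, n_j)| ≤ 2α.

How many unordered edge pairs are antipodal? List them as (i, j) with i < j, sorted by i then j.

count = 4; pairs: (0,3), (1,4), (1,5), (2,5)

α = atan 0.25 = 14.04°;  2α = 28.07°
n_0 = (+0.8253, -0.5647)
n_1 = (+0.3645, +0.9312)
n_2 = (-0.1455, +0.9894)
n_3 = (-0.7583, +0.6520)
n_4 = (-0.5584, -0.8296)
n_5 = (+0.0538, -0.9986)
  (0,1): δ = 77.00°  ·
  (0,2): δ = 47.25°  ·
  (0,3): δ = 6.31°  ✓
  (0,4): δ = 90.43°  ·
  (0,5): δ = 127.47°  ·
  (1,2): δ = 150.26°  ·
  (1,3): δ = 109.31°  ·
  (1,4): δ = 12.57°  ✓
  (1,5): δ = 24.46°  ✓
  (2,3): δ = 139.06°  ·
  (2,4): δ = 42.31°  ·
  (2,5): δ = 5.28°  ✓
  (3,4): δ = 83.26°  ·
  (3,5): δ = 46.23°  ·
  (4,5): δ = 142.97°  ·
antipodal pairs: 4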